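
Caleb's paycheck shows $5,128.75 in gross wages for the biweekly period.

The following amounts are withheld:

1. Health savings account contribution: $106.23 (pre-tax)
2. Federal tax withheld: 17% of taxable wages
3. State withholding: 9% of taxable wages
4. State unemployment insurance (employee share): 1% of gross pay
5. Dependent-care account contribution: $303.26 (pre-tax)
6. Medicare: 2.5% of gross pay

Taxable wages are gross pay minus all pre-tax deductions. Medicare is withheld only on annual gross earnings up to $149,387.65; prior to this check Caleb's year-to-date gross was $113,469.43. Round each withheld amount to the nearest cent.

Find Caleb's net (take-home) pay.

$3,312.75

Dependent-care account contribution: $303.26
Health savings account contribution: $106.23
Pre-tax total = $303.26 + $106.23 = $409.49
Taxable wages = $5,128.75 − $409.49 = $4,719.26
Federal tax withheld: $4,719.26 × 0.17 = $802.27
State withholding: $4,719.26 × 0.09 = $424.73
State unemployment insurance (employee share): $5,128.75 × 0.01 = $51.29
Medicare: cap not yet reached, full $5,128.75 is subject → $5,128.75 × 0.025 = $128.22
Total deductions = $303.26 + $106.23 + $802.27 + $424.73 + $51.29 + $128.22 = $1,816.00
Net pay = $5,128.75 − $1,816.00 = $3,312.75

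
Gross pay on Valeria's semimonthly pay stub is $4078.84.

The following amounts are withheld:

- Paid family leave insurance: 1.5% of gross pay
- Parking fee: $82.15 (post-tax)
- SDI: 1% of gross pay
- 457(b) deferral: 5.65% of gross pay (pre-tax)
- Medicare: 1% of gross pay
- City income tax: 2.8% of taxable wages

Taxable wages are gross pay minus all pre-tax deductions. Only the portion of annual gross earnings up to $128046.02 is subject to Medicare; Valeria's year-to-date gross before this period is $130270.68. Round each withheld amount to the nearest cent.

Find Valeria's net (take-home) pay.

457(b) deferral: $4078.84 × 0.0565 = $230.45
Taxable wages = $4078.84 − $230.45 = $3848.39
City income tax: $3848.39 × 0.028 = $107.75
Medicare: annual cap $128046.02 already reached (YTD $130270.68), so $0.00
Paid family leave insurance: $4078.84 × 0.015 = $61.18
SDI: $4078.84 × 0.01 = $40.79
Parking fee: $82.15
Total deductions = $230.45 + $107.75 + $0.00 + $61.18 + $40.79 + $82.15 = $522.32
Net pay = $4078.84 − $522.32 = $3556.52

$3556.52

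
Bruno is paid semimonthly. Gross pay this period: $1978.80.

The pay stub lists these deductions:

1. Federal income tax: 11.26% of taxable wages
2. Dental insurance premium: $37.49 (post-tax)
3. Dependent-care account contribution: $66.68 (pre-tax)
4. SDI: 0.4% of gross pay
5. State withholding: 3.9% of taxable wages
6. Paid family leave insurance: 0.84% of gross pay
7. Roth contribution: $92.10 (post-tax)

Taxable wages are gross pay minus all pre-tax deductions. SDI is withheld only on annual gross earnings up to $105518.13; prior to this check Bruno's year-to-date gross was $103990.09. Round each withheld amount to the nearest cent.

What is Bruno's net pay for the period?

$1469.93

Dependent-care account contribution: $66.68
Taxable wages = $1978.80 − $66.68 = $1912.12
State withholding: $1912.12 × 0.039 = $74.57
Federal income tax: $1912.12 × 0.1126 = $215.30
SDI: only $105518.13 − $103990.09 = $1528.04 of this check is subject → $1528.04 × 0.004 = $6.11
Paid family leave insurance: $1978.80 × 0.0084 = $16.62
Roth contribution: $92.10
Dental insurance premium: $37.49
Total deductions = $66.68 + $74.57 + $215.30 + $6.11 + $16.62 + $92.10 + $37.49 = $508.87
Net pay = $1978.80 − $508.87 = $1469.93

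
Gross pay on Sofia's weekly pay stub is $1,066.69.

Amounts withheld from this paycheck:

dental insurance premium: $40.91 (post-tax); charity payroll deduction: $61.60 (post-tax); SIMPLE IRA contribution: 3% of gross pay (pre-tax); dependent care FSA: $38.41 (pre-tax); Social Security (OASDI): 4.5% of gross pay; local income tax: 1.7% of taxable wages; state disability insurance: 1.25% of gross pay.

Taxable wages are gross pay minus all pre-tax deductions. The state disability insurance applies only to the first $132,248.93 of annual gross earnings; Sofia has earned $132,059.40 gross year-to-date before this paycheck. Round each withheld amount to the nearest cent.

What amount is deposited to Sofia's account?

$826.46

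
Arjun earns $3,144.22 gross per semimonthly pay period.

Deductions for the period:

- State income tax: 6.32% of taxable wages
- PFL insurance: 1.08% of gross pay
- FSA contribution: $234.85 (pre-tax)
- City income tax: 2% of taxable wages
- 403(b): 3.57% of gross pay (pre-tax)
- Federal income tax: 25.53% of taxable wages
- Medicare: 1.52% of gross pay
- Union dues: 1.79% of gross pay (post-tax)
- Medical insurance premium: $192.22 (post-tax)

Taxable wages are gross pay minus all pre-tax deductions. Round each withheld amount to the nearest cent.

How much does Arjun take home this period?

403(b): $3,144.22 × 0.0357 = $112.25
FSA contribution: $234.85
Pre-tax total = $112.25 + $234.85 = $347.10
Taxable wages = $3,144.22 − $347.10 = $2,797.12
City income tax: $2,797.12 × 0.02 = $55.94
State income tax: $2,797.12 × 0.0632 = $176.78
Federal income tax: $2,797.12 × 0.2553 = $714.10
Medicare: $3,144.22 × 0.0152 = $47.79
PFL insurance: $3,144.22 × 0.0108 = $33.96
Medical insurance premium: $192.22
Union dues: $3,144.22 × 0.0179 = $56.28
Total deductions = $112.25 + $234.85 + $55.94 + $176.78 + $714.10 + $47.79 + $33.96 + $192.22 + $56.28 = $1,624.17
Net pay = $3,144.22 − $1,624.17 = $1,520.05

$1,520.05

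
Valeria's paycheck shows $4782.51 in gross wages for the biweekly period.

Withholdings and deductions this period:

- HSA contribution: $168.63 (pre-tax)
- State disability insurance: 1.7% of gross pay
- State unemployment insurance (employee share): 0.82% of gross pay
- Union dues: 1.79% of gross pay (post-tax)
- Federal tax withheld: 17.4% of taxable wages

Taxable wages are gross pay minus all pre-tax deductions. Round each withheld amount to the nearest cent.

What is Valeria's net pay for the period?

$3604.93

HSA contribution: $168.63
Taxable wages = $4782.51 − $168.63 = $4613.88
Federal tax withheld: $4613.88 × 0.174 = $802.82
State disability insurance: $4782.51 × 0.017 = $81.30
State unemployment insurance (employee share): $4782.51 × 0.0082 = $39.22
Union dues: $4782.51 × 0.0179 = $85.61
Total deductions = $168.63 + $802.82 + $81.30 + $39.22 + $85.61 = $1177.58
Net pay = $4782.51 − $1177.58 = $3604.93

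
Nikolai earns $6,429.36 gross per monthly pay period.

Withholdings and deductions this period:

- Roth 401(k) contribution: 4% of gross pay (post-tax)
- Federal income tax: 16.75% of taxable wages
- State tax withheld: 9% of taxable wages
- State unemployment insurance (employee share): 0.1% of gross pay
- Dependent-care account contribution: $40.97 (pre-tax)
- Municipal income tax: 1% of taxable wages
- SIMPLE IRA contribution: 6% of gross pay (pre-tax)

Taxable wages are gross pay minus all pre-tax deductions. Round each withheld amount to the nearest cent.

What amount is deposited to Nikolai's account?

Dependent-care account contribution: $40.97
SIMPLE IRA contribution: $6,429.36 × 0.06 = $385.76
Pre-tax total = $40.97 + $385.76 = $426.73
Taxable wages = $6,429.36 − $426.73 = $6,002.63
State tax withheld: $6,002.63 × 0.09 = $540.24
Municipal income tax: $6,002.63 × 0.01 = $60.03
Federal income tax: $6,002.63 × 0.1675 = $1,005.44
State unemployment insurance (employee share): $6,429.36 × 0.001 = $6.43
Roth 401(k) contribution: $6,429.36 × 0.04 = $257.17
Total deductions = $40.97 + $385.76 + $540.24 + $60.03 + $1,005.44 + $6.43 + $257.17 = $2,296.04
Net pay = $6,429.36 − $2,296.04 = $4,133.32

$4,133.32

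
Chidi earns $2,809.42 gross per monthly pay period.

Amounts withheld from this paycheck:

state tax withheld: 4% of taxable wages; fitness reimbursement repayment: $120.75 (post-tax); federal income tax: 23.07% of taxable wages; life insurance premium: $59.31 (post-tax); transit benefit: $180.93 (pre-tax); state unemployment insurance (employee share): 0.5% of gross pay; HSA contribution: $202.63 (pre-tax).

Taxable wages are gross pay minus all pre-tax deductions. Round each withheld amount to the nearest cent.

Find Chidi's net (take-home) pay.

$1,575.07

Transit benefit: $180.93
HSA contribution: $202.63
Pre-tax total = $180.93 + $202.63 = $383.56
Taxable wages = $2,809.42 − $383.56 = $2,425.86
State tax withheld: $2,425.86 × 0.04 = $97.03
Federal income tax: $2,425.86 × 0.2307 = $559.65
State unemployment insurance (employee share): $2,809.42 × 0.005 = $14.05
Life insurance premium: $59.31
Fitness reimbursement repayment: $120.75
Total deductions = $180.93 + $202.63 + $97.03 + $559.65 + $14.05 + $59.31 + $120.75 = $1,234.35
Net pay = $2,809.42 − $1,234.35 = $1,575.07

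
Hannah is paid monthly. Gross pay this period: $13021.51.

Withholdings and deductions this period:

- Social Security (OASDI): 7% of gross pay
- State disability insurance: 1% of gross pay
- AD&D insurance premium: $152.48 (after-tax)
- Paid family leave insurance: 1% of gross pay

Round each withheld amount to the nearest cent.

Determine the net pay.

$11697.08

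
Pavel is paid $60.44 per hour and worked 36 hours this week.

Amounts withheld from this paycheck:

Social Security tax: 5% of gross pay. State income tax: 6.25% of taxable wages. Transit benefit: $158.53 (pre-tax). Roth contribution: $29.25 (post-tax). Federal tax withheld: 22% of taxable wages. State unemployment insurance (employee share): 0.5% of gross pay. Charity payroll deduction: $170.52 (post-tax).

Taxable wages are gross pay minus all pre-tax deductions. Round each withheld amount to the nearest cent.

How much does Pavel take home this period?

$1,127.98

Gross pay: 36 × $60.44 = $2,175.84
Transit benefit: $158.53
Taxable wages = $2,175.84 − $158.53 = $2,017.31
Federal tax withheld: $2,017.31 × 0.22 = $443.81
State income tax: $2,017.31 × 0.0625 = $126.08
Social Security tax: $2,175.84 × 0.05 = $108.79
State unemployment insurance (employee share): $2,175.84 × 0.005 = $10.88
Roth contribution: $29.25
Charity payroll deduction: $170.52
Total deductions = $158.53 + $443.81 + $126.08 + $108.79 + $10.88 + $29.25 + $170.52 = $1,047.86
Net pay = $2,175.84 − $1,047.86 = $1,127.98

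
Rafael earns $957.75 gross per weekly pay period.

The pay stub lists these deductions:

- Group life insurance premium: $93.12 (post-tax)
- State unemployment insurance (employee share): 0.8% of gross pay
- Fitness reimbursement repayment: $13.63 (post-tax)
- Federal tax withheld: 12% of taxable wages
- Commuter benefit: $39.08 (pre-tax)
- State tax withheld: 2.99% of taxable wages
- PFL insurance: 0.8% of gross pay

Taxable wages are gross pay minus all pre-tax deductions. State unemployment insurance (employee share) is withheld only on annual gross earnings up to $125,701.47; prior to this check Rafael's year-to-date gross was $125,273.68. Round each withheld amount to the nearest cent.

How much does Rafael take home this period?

$663.13

Commuter benefit: $39.08
Taxable wages = $957.75 − $39.08 = $918.67
State tax withheld: $918.67 × 0.0299 = $27.47
Federal tax withheld: $918.67 × 0.12 = $110.24
PFL insurance: $957.75 × 0.008 = $7.66
State unemployment insurance (employee share): only $125,701.47 − $125,273.68 = $427.79 of this check is subject → $427.79 × 0.008 = $3.42
Fitness reimbursement repayment: $13.63
Group life insurance premium: $93.12
Total deductions = $39.08 + $27.47 + $110.24 + $7.66 + $3.42 + $13.63 + $93.12 = $294.62
Net pay = $957.75 − $294.62 = $663.13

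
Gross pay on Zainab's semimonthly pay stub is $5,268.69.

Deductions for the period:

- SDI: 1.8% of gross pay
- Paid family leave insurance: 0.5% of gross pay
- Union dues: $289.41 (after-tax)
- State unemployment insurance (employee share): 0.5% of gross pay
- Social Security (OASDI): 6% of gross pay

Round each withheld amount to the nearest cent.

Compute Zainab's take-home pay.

Social Security (OASDI): $5,268.69 × 0.06 = $316.12
State unemployment insurance (employee share): $5,268.69 × 0.005 = $26.34
SDI: $5,268.69 × 0.018 = $94.84
Paid family leave insurance: $5,268.69 × 0.005 = $26.34
Union dues: $289.41
Total deductions = $316.12 + $26.34 + $94.84 + $26.34 + $289.41 = $753.05
Net pay = $5,268.69 − $753.05 = $4,515.64

$4,515.64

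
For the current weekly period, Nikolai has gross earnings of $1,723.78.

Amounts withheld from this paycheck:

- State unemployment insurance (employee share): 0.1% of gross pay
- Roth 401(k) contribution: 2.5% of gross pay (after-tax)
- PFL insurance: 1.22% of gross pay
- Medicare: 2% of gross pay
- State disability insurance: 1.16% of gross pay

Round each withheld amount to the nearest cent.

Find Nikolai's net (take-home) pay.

$1,603.46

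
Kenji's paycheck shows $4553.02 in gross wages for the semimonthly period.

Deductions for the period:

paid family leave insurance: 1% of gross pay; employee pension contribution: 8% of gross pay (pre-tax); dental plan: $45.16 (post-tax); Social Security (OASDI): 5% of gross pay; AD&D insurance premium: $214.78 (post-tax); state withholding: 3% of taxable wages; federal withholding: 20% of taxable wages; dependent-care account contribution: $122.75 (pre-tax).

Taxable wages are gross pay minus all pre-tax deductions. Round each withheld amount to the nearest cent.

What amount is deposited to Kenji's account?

$2597.72

Dependent-care account contribution: $122.75
Employee pension contribution: $4553.02 × 0.08 = $364.24
Pre-tax total = $122.75 + $364.24 = $486.99
Taxable wages = $4553.02 − $486.99 = $4066.03
State withholding: $4066.03 × 0.03 = $121.98
Federal withholding: $4066.03 × 0.2 = $813.21
Paid family leave insurance: $4553.02 × 0.01 = $45.53
Social Security (OASDI): $4553.02 × 0.05 = $227.65
Dental plan: $45.16
AD&D insurance premium: $214.78
Total deductions = $122.75 + $364.24 + $121.98 + $813.21 + $45.53 + $227.65 + $45.16 + $214.78 = $1955.30
Net pay = $4553.02 − $1955.30 = $2597.72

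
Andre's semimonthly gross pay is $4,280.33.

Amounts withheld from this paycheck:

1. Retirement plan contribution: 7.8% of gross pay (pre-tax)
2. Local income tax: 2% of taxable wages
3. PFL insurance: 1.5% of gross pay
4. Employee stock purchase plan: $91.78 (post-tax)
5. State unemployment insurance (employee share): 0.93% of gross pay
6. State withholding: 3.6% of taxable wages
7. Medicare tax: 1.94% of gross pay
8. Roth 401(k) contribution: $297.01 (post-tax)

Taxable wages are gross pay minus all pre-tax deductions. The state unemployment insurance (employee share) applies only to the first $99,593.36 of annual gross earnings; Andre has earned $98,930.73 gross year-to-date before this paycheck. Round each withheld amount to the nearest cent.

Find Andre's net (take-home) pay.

$3,183.27

Retirement plan contribution: $4,280.33 × 0.078 = $333.87
Taxable wages = $4,280.33 − $333.87 = $3,946.46
Local income tax: $3,946.46 × 0.02 = $78.93
State withholding: $3,946.46 × 0.036 = $142.07
State unemployment insurance (employee share): only $99,593.36 − $98,930.73 = $662.63 of this check is subject → $662.63 × 0.0093 = $6.16
Medicare tax: $4,280.33 × 0.0194 = $83.04
PFL insurance: $4,280.33 × 0.015 = $64.20
Roth 401(k) contribution: $297.01
Employee stock purchase plan: $91.78
Total deductions = $333.87 + $78.93 + $142.07 + $6.16 + $83.04 + $64.20 + $297.01 + $91.78 = $1,097.06
Net pay = $4,280.33 − $1,097.06 = $3,183.27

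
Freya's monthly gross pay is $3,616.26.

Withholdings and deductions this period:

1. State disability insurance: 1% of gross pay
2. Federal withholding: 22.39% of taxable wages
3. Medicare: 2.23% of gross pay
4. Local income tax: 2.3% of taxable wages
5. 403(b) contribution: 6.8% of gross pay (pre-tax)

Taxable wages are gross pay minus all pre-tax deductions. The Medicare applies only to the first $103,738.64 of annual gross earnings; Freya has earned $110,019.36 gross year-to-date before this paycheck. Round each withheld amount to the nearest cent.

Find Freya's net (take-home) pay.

403(b) contribution: $3,616.26 × 0.068 = $245.91
Taxable wages = $3,616.26 − $245.91 = $3,370.35
Local income tax: $3,370.35 × 0.023 = $77.52
Federal withholding: $3,370.35 × 0.2239 = $754.62
State disability insurance: $3,616.26 × 0.01 = $36.16
Medicare: annual cap $103,738.64 already reached (YTD $110,019.36), so $0.00
Total deductions = $245.91 + $77.52 + $754.62 + $36.16 + $0.00 = $1,114.21
Net pay = $3,616.26 − $1,114.21 = $2,502.05

$2,502.05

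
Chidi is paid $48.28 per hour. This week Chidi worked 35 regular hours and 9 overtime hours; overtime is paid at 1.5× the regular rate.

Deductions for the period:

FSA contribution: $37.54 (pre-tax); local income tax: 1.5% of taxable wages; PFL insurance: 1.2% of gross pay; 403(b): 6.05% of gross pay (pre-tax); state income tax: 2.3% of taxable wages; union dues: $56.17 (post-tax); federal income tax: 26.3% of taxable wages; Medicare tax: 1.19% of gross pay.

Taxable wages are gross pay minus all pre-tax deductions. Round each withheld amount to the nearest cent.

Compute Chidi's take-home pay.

$1,399.37

Regular pay: 35 × $48.28 = $1,689.80
Overtime pay: 9 × $48.28 × 1.5 = $651.78
Gross pay = $1,689.80 + $651.78 = $2,341.58
FSA contribution: $37.54
403(b): $2,341.58 × 0.0605 = $141.67
Pre-tax total = $37.54 + $141.67 = $179.21
Taxable wages = $2,341.58 − $179.21 = $2,162.37
Local income tax: $2,162.37 × 0.015 = $32.44
Federal income tax: $2,162.37 × 0.263 = $568.70
State income tax: $2,162.37 × 0.023 = $49.73
PFL insurance: $2,341.58 × 0.012 = $28.10
Medicare tax: $2,341.58 × 0.0119 = $27.86
Union dues: $56.17
Total deductions = $37.54 + $141.67 + $32.44 + $568.70 + $49.73 + $28.10 + $27.86 + $56.17 = $942.21
Net pay = $2,341.58 − $942.21 = $1,399.37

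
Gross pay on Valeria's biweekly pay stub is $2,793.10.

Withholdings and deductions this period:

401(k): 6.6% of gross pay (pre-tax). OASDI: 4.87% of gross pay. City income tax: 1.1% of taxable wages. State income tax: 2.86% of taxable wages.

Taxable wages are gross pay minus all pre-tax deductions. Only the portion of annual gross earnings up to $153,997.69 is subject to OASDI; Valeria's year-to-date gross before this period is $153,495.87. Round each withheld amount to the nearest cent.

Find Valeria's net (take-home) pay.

$2,481.01

401(k): $2,793.10 × 0.066 = $184.34
Taxable wages = $2,793.10 − $184.34 = $2,608.76
State income tax: $2,608.76 × 0.0286 = $74.61
City income tax: $2,608.76 × 0.011 = $28.70
OASDI: only $153,997.69 − $153,495.87 = $501.82 of this check is subject → $501.82 × 0.0487 = $24.44
Total deductions = $184.34 + $74.61 + $28.70 + $24.44 = $312.09
Net pay = $2,793.10 − $312.09 = $2,481.01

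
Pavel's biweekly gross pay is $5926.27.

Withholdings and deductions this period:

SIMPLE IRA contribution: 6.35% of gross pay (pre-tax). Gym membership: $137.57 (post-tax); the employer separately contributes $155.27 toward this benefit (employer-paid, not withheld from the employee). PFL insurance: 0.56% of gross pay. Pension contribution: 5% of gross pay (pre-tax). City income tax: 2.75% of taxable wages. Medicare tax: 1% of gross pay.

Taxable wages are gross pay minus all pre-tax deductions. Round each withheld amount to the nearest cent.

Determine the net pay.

$4879.14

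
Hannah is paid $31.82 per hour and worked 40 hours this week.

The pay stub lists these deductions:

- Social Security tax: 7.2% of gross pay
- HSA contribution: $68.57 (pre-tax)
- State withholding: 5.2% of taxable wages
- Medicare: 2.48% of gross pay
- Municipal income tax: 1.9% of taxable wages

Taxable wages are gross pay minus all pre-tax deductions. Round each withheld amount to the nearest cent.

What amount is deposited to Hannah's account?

$995.52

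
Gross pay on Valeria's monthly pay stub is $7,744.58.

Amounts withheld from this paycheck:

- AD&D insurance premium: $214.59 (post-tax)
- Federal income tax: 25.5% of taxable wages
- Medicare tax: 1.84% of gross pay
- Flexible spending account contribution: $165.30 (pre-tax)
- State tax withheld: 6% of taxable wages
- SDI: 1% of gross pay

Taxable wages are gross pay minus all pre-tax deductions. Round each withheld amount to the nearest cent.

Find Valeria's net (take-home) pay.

$4,757.26

Flexible spending account contribution: $165.30
Taxable wages = $7,744.58 − $165.30 = $7,579.28
State tax withheld: $7,579.28 × 0.06 = $454.76
Federal income tax: $7,579.28 × 0.255 = $1,932.72
Medicare tax: $7,744.58 × 0.0184 = $142.50
SDI: $7,744.58 × 0.01 = $77.45
AD&D insurance premium: $214.59
Total deductions = $165.30 + $454.76 + $1,932.72 + $142.50 + $77.45 + $214.59 = $2,987.32
Net pay = $7,744.58 − $2,987.32 = $4,757.26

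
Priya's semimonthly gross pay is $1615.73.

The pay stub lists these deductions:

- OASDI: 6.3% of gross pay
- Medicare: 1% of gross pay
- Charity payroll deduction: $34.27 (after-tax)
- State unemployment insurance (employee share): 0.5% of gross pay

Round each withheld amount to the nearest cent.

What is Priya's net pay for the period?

State unemployment insurance (employee share): $1615.73 × 0.005 = $8.08
Medicare: $1615.73 × 0.01 = $16.16
OASDI: $1615.73 × 0.063 = $101.79
Charity payroll deduction: $34.27
Total deductions = $8.08 + $16.16 + $101.79 + $34.27 = $160.30
Net pay = $1615.73 − $160.30 = $1455.43

$1455.43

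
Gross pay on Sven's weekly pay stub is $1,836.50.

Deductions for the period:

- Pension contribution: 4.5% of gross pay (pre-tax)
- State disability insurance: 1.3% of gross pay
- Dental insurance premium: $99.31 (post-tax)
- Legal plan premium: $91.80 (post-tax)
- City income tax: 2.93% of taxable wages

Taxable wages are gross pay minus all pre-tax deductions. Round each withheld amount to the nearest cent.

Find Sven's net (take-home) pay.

Pension contribution: $1,836.50 × 0.045 = $82.64
Taxable wages = $1,836.50 − $82.64 = $1,753.86
City income tax: $1,753.86 × 0.0293 = $51.39
State disability insurance: $1,836.50 × 0.013 = $23.87
Legal plan premium: $91.80
Dental insurance premium: $99.31
Total deductions = $82.64 + $51.39 + $23.87 + $91.80 + $99.31 = $349.01
Net pay = $1,836.50 − $349.01 = $1,487.49

$1,487.49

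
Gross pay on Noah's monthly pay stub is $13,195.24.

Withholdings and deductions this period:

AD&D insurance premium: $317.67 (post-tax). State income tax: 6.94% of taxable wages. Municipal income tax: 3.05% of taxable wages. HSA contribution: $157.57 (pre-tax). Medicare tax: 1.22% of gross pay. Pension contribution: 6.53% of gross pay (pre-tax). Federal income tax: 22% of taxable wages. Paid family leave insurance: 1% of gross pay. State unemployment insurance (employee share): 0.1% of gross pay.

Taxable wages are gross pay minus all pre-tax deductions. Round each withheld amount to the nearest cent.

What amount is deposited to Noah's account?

$7,657.11

HSA contribution: $157.57
Pension contribution: $13,195.24 × 0.0653 = $861.65
Pre-tax total = $157.57 + $861.65 = $1,019.22
Taxable wages = $13,195.24 − $1,019.22 = $12,176.02
Federal income tax: $12,176.02 × 0.22 = $2,678.72
State income tax: $12,176.02 × 0.0694 = $845.02
Municipal income tax: $12,176.02 × 0.0305 = $371.37
Paid family leave insurance: $13,195.24 × 0.01 = $131.95
State unemployment insurance (employee share): $13,195.24 × 0.001 = $13.20
Medicare tax: $13,195.24 × 0.0122 = $160.98
AD&D insurance premium: $317.67
Total deductions = $157.57 + $861.65 + $2,678.72 + $845.02 + $371.37 + $131.95 + $13.20 + $160.98 + $317.67 = $5,538.13
Net pay = $13,195.24 − $5,538.13 = $7,657.11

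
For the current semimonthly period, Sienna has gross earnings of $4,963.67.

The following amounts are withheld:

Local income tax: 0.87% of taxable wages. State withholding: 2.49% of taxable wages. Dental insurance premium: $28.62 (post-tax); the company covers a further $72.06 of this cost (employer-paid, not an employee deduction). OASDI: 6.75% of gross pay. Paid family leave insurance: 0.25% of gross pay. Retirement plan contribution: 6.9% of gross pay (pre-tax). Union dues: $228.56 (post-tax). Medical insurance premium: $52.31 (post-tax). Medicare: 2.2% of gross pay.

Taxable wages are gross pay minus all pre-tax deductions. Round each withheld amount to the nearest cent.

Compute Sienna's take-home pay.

Retirement plan contribution: $4,963.67 × 0.069 = $342.49
Taxable wages = $4,963.67 − $342.49 = $4,621.18
State withholding: $4,621.18 × 0.0249 = $115.07
Local income tax: $4,621.18 × 0.0087 = $40.20
Medicare: $4,963.67 × 0.022 = $109.20
OASDI: $4,963.67 × 0.0675 = $335.05
Paid family leave insurance: $4,963.67 × 0.0025 = $12.41
Dental insurance premium: $28.62
Medical insurance premium: $52.31
Union dues: $228.56
(Employer's $72.06 toward dental insurance premium is not withheld from the employee.)
Total deductions = $342.49 + $115.07 + $40.20 + $109.20 + $335.05 + $12.41 + $28.62 + $52.31 + $228.56 = $1,263.91
Net pay = $4,963.67 − $1,263.91 = $3,699.76

$3,699.76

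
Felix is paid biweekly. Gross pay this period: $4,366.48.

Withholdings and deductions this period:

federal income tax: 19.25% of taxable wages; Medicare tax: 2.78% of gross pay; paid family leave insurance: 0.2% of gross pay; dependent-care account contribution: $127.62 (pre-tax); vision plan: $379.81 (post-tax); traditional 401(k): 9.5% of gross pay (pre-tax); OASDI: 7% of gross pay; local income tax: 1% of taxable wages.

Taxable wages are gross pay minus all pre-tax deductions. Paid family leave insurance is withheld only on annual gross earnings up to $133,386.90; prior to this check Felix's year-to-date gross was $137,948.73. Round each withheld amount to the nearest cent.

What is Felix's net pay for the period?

Traditional 401(k): $4,366.48 × 0.095 = $414.82
Dependent-care account contribution: $127.62
Pre-tax total = $414.82 + $127.62 = $542.44
Taxable wages = $4,366.48 − $542.44 = $3,824.04
Local income tax: $3,824.04 × 0.01 = $38.24
Federal income tax: $3,824.04 × 0.1925 = $736.13
OASDI: $4,366.48 × 0.07 = $305.65
Medicare tax: $4,366.48 × 0.0278 = $121.39
Paid family leave insurance: annual cap $133,386.90 already reached (YTD $137,948.73), so $0.00
Vision plan: $379.81
Total deductions = $414.82 + $127.62 + $38.24 + $736.13 + $305.65 + $121.39 + $0.00 + $379.81 = $2,123.66
Net pay = $4,366.48 − $2,123.66 = $2,242.82

$2,242.82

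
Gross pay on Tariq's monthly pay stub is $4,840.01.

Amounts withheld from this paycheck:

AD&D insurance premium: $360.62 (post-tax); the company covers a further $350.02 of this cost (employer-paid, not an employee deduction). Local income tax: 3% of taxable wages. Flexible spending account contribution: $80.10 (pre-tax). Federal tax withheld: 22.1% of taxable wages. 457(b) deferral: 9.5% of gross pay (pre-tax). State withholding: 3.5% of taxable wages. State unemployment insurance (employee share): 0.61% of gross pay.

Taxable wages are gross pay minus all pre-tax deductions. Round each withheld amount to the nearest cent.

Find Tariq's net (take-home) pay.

457(b) deferral: $4,840.01 × 0.095 = $459.80
Flexible spending account contribution: $80.10
Pre-tax total = $459.80 + $80.10 = $539.90
Taxable wages = $4,840.01 − $539.90 = $4,300.11
Federal tax withheld: $4,300.11 × 0.221 = $950.32
State withholding: $4,300.11 × 0.035 = $150.50
Local income tax: $4,300.11 × 0.03 = $129.00
State unemployment insurance (employee share): $4,840.01 × 0.0061 = $29.52
AD&D insurance premium: $360.62
(Employer's $350.02 toward AD&D insurance premium is not withheld from the employee.)
Total deductions = $459.80 + $80.10 + $950.32 + $150.50 + $129.00 + $29.52 + $360.62 = $2,159.86
Net pay = $4,840.01 − $2,159.86 = $2,680.15

$2,680.15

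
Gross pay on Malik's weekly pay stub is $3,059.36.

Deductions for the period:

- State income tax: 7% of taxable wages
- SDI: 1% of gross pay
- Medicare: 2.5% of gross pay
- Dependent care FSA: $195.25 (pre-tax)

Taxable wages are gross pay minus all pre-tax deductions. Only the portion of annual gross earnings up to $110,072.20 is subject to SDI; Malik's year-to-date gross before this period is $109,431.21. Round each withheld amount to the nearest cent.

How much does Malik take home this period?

$2,580.73

Dependent care FSA: $195.25
Taxable wages = $3,059.36 − $195.25 = $2,864.11
State income tax: $2,864.11 × 0.07 = $200.49
Medicare: $3,059.36 × 0.025 = $76.48
SDI: only $110,072.20 − $109,431.21 = $640.99 of this check is subject → $640.99 × 0.01 = $6.41
Total deductions = $195.25 + $200.49 + $76.48 + $6.41 = $478.63
Net pay = $3,059.36 − $478.63 = $2,580.73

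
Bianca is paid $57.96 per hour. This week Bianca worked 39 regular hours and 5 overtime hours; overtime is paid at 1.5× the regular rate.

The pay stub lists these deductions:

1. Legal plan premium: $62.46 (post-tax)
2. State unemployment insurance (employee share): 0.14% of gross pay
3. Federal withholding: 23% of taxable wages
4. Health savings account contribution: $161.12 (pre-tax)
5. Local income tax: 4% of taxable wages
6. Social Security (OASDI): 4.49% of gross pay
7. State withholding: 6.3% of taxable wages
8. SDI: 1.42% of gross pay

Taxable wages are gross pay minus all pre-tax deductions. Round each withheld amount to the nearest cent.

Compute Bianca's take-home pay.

$1464.69

Regular pay: 39 × $57.96 = $2260.44
Overtime pay: 5 × $57.96 × 1.5 = $434.70
Gross pay = $2260.44 + $434.70 = $2695.14
Health savings account contribution: $161.12
Taxable wages = $2695.14 − $161.12 = $2534.02
Federal withholding: $2534.02 × 0.23 = $582.82
State withholding: $2534.02 × 0.063 = $159.64
Local income tax: $2534.02 × 0.04 = $101.36
Social Security (OASDI): $2695.14 × 0.0449 = $121.01
State unemployment insurance (employee share): $2695.14 × 0.0014 = $3.77
SDI: $2695.14 × 0.0142 = $38.27
Legal plan premium: $62.46
Total deductions = $161.12 + $582.82 + $159.64 + $101.36 + $121.01 + $3.77 + $38.27 + $62.46 = $1230.45
Net pay = $2695.14 − $1230.45 = $1464.69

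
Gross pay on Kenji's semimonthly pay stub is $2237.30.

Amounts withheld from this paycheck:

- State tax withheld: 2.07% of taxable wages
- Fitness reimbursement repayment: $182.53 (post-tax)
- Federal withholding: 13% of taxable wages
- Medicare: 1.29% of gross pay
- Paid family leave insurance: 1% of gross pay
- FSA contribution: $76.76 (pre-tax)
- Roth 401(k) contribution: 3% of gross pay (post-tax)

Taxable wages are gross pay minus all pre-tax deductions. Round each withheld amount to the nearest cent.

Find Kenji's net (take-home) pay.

FSA contribution: $76.76
Taxable wages = $2237.30 − $76.76 = $2160.54
State tax withheld: $2160.54 × 0.0207 = $44.72
Federal withholding: $2160.54 × 0.13 = $280.87
Medicare: $2237.30 × 0.0129 = $28.86
Paid family leave insurance: $2237.30 × 0.01 = $22.37
Fitness reimbursement repayment: $182.53
Roth 401(k) contribution: $2237.30 × 0.03 = $67.12
Total deductions = $76.76 + $44.72 + $280.87 + $28.86 + $22.37 + $182.53 + $67.12 = $703.23
Net pay = $2237.30 − $703.23 = $1534.07

$1534.07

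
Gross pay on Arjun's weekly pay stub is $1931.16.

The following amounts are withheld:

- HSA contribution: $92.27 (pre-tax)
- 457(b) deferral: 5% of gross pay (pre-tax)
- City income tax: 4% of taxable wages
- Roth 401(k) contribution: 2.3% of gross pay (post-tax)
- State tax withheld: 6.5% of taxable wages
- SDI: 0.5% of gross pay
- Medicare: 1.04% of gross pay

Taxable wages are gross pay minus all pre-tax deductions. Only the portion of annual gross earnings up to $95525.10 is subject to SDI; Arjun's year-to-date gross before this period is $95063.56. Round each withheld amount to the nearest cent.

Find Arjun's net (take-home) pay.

$1492.58

457(b) deferral: $1931.16 × 0.05 = $96.56
HSA contribution: $92.27
Pre-tax total = $96.56 + $92.27 = $188.83
Taxable wages = $1931.16 − $188.83 = $1742.33
State tax withheld: $1742.33 × 0.065 = $113.25
City income tax: $1742.33 × 0.04 = $69.69
SDI: only $95525.10 − $95063.56 = $461.54 of this check is subject → $461.54 × 0.005 = $2.31
Medicare: $1931.16 × 0.0104 = $20.08
Roth 401(k) contribution: $1931.16 × 0.023 = $44.42
Total deductions = $96.56 + $92.27 + $113.25 + $69.69 + $2.31 + $20.08 + $44.42 = $438.58
Net pay = $1931.16 − $438.58 = $1492.58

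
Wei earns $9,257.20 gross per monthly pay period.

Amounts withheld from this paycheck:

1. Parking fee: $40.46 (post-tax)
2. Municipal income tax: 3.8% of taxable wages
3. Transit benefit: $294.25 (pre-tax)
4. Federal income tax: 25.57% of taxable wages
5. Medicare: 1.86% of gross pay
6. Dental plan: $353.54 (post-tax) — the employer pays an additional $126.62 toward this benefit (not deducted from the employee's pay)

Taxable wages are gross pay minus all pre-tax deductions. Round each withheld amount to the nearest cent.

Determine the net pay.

$5,764.35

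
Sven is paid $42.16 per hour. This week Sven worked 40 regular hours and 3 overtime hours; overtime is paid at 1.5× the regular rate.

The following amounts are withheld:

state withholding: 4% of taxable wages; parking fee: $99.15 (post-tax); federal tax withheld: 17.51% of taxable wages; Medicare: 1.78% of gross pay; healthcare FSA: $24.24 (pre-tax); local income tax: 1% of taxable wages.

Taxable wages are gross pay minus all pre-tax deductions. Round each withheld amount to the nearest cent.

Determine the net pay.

Regular pay: 40 × $42.16 = $1,686.40
Overtime pay: 3 × $42.16 × 1.5 = $189.72
Gross pay = $1,686.40 + $189.72 = $1,876.12
Healthcare FSA: $24.24
Taxable wages = $1,876.12 − $24.24 = $1,851.88
Local income tax: $1,851.88 × 0.01 = $18.52
State withholding: $1,851.88 × 0.04 = $74.08
Federal tax withheld: $1,851.88 × 0.1751 = $324.26
Medicare: $1,876.12 × 0.0178 = $33.39
Parking fee: $99.15
Total deductions = $24.24 + $18.52 + $74.08 + $324.26 + $33.39 + $99.15 = $573.64
Net pay = $1,876.12 − $573.64 = $1,302.48

$1,302.48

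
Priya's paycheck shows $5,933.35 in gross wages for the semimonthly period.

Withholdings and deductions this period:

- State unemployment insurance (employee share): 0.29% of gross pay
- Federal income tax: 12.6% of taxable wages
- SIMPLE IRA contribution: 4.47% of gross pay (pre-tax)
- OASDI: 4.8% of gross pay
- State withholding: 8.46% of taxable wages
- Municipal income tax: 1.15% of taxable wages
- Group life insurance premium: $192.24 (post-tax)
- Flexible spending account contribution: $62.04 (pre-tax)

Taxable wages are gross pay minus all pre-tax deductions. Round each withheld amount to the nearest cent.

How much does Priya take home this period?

$3,866.72

Flexible spending account contribution: $62.04
SIMPLE IRA contribution: $5,933.35 × 0.0447 = $265.22
Pre-tax total = $62.04 + $265.22 = $327.26
Taxable wages = $5,933.35 − $327.26 = $5,606.09
Municipal income tax: $5,606.09 × 0.0115 = $64.47
State withholding: $5,606.09 × 0.0846 = $474.28
Federal income tax: $5,606.09 × 0.126 = $706.37
OASDI: $5,933.35 × 0.048 = $284.80
State unemployment insurance (employee share): $5,933.35 × 0.0029 = $17.21
Group life insurance premium: $192.24
Total deductions = $62.04 + $265.22 + $64.47 + $474.28 + $706.37 + $284.80 + $17.21 + $192.24 = $2,066.63
Net pay = $5,933.35 − $2,066.63 = $3,866.72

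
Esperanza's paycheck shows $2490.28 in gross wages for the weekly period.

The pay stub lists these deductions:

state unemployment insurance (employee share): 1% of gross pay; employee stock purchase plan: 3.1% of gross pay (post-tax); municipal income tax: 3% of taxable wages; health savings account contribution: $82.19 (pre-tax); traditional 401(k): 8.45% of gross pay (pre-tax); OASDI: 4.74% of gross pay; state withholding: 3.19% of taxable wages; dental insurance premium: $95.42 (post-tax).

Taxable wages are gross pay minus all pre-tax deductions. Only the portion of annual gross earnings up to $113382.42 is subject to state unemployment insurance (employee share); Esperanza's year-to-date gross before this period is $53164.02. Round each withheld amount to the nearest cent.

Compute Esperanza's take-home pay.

$1746.06

Traditional 401(k): $2490.28 × 0.0845 = $210.43
Health savings account contribution: $82.19
Pre-tax total = $210.43 + $82.19 = $292.62
Taxable wages = $2490.28 − $292.62 = $2197.66
Municipal income tax: $2197.66 × 0.03 = $65.93
State withholding: $2197.66 × 0.0319 = $70.11
OASDI: $2490.28 × 0.0474 = $118.04
State unemployment insurance (employee share): cap not yet reached, full $2490.28 is subject → $2490.28 × 0.01 = $24.90
Dental insurance premium: $95.42
Employee stock purchase plan: $2490.28 × 0.031 = $77.20
Total deductions = $210.43 + $82.19 + $65.93 + $70.11 + $118.04 + $24.90 + $95.42 + $77.20 = $744.22
Net pay = $2490.28 − $744.22 = $1746.06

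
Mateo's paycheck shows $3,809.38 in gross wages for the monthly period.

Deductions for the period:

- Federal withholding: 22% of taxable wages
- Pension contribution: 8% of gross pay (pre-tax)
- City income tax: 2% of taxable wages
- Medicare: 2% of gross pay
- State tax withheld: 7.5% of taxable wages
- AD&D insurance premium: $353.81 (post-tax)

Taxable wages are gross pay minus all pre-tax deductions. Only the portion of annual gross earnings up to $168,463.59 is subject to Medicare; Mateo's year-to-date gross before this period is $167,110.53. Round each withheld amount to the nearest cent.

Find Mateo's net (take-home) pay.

Pension contribution: $3,809.38 × 0.08 = $304.75
Taxable wages = $3,809.38 − $304.75 = $3,504.63
City income tax: $3,504.63 × 0.02 = $70.09
State tax withheld: $3,504.63 × 0.075 = $262.85
Federal withholding: $3,504.63 × 0.22 = $771.02
Medicare: only $168,463.59 − $167,110.53 = $1,353.06 of this check is subject → $1,353.06 × 0.02 = $27.06
AD&D insurance premium: $353.81
Total deductions = $304.75 + $70.09 + $262.85 + $771.02 + $27.06 + $353.81 = $1,789.58
Net pay = $3,809.38 − $1,789.58 = $2,019.80

$2,019.80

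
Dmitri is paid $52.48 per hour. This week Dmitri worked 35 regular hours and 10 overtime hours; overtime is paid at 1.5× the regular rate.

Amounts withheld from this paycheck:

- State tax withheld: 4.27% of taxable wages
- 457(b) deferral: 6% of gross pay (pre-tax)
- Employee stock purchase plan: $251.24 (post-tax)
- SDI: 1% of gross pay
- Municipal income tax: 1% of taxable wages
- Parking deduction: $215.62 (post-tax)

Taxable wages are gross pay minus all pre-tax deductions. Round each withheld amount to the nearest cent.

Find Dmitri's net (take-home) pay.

Regular pay: 35 × $52.48 = $1836.80
Overtime pay: 10 × $52.48 × 1.5 = $787.20
Gross pay = $1836.80 + $787.20 = $2624.00
457(b) deferral: $2624.00 × 0.06 = $157.44
Taxable wages = $2624.00 − $157.44 = $2466.56
State tax withheld: $2466.56 × 0.0427 = $105.32
Municipal income tax: $2466.56 × 0.01 = $24.67
SDI: $2624.00 × 0.01 = $26.24
Employee stock purchase plan: $251.24
Parking deduction: $215.62
Total deductions = $157.44 + $105.32 + $24.67 + $26.24 + $251.24 + $215.62 = $780.53
Net pay = $2624.00 − $780.53 = $1843.47

$1843.47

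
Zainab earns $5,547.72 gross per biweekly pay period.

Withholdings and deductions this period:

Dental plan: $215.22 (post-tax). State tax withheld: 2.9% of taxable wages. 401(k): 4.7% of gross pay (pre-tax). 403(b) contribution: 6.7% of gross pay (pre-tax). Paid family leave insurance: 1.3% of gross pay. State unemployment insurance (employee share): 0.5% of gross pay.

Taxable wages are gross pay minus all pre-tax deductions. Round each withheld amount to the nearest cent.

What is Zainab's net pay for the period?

$4,457.66

401(k): $5,547.72 × 0.047 = $260.74
403(b) contribution: $5,547.72 × 0.067 = $371.70
Pre-tax total = $260.74 + $371.70 = $632.44
Taxable wages = $5,547.72 − $632.44 = $4,915.28
State tax withheld: $4,915.28 × 0.029 = $142.54
State unemployment insurance (employee share): $5,547.72 × 0.005 = $27.74
Paid family leave insurance: $5,547.72 × 0.013 = $72.12
Dental plan: $215.22
Total deductions = $260.74 + $371.70 + $142.54 + $27.74 + $72.12 + $215.22 = $1,090.06
Net pay = $5,547.72 − $1,090.06 = $4,457.66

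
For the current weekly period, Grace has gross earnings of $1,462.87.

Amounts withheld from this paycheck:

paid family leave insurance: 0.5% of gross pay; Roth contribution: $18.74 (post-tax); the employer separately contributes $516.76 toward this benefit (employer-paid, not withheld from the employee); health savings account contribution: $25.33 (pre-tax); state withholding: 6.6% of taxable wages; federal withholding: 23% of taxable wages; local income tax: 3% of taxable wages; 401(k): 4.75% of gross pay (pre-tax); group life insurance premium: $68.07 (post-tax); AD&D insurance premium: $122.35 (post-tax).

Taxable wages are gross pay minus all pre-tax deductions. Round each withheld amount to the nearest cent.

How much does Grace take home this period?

$705.60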